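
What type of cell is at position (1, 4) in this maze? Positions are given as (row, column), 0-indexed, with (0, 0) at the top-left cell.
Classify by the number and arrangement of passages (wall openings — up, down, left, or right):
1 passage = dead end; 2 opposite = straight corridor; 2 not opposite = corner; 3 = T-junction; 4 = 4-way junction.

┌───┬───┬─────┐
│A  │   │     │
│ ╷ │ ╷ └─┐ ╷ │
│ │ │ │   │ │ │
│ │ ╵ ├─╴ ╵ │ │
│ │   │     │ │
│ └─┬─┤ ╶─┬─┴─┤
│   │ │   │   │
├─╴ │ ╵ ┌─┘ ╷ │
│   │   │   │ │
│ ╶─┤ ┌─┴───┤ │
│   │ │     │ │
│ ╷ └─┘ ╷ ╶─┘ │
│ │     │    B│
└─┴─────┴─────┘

Checking cell at (1, 4):
Number of passages: 2
Cell type: corner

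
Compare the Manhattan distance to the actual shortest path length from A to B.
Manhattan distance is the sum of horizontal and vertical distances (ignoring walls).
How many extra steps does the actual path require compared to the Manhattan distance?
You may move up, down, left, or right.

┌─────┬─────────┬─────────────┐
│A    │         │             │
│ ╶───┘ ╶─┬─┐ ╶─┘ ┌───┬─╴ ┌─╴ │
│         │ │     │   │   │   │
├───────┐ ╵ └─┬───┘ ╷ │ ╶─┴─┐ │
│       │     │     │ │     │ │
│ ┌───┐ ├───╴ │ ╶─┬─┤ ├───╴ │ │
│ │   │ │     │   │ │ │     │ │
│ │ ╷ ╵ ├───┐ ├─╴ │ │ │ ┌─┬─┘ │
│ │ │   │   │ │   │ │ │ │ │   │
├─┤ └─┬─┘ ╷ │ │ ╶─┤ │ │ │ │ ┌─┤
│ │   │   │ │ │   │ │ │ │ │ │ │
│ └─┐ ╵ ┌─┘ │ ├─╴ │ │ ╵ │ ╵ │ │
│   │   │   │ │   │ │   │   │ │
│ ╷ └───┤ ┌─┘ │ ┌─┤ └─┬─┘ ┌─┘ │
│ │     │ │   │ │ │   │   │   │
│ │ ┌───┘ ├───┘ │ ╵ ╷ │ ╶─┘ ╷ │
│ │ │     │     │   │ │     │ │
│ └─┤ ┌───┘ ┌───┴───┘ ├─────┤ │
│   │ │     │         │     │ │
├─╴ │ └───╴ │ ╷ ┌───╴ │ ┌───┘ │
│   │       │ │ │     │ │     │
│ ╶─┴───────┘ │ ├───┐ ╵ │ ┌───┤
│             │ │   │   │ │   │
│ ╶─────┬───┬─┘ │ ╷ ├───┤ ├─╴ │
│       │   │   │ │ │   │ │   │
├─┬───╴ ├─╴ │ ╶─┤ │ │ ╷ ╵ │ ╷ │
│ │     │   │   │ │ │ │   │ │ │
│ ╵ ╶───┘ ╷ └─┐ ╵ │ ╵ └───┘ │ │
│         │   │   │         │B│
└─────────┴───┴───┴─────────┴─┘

Manhattan distance: |14 - 0| + |14 - 0| = 28
Actual path length: 54
Extra steps: 54 - 28 = 26

Solution:

┌─────┬─────────┬─────────────┐
│A    │↱ → → ↓  │↱ → → → → → ↓│
│ ╶───┘ ╶─┬─┐ ╶─┘ ┌───┬─╴ ┌─╴ │
│↳ → → ↑  │ │↳ → ↑│   │   │  ↓│
├───────┐ ╵ └─┬───┘ ╷ │ ╶─┴─┐ │
│       │     │     │ │     │↓│
│ ┌───┐ ├───╴ │ ╶─┬─┤ ├───╴ │ │
│ │   │ │     │   │ │ │     │↓│
│ │ ╷ ╵ ├───┐ ├─╴ │ │ │ ┌─┬─┘ │
│ │ │   │   │ │   │ │ │ │ │↓ ↲│
├─┤ └─┬─┘ ╷ │ │ ╶─┤ │ │ │ │ ┌─┤
│ │   │   │ │ │   │ │ │ │ │↓│ │
│ └─┐ ╵ ┌─┘ │ ├─╴ │ │ ╵ │ ╵ │ │
│   │   │   │ │   │ │   │↓ ↲│ │
│ ╷ └───┤ ┌─┘ │ ┌─┤ └─┬─┘ ┌─┘ │
│ │     │ │   │ │ │   │↓ ↲│↱ ↓│
│ │ ┌───┘ ├───┘ │ ╵ ╷ │ ╶─┘ ╷ │
│ │ │     │     │   │ │↳ → ↑│↓│
│ └─┤ ┌───┘ ┌───┴───┘ ├─────┤ │
│   │ │     │         │     │↓│
├─╴ │ └───╴ │ ╷ ┌───╴ │ ┌───┘ │
│   │       │ │ │     │ │↓ ← ↲│
│ ╶─┴───────┘ │ ├───┐ ╵ │ ┌───┤
│             │ │   │   │↓│   │
│ ╶─────┬───┬─┘ │ ╷ ├───┤ ├─╴ │
│       │   │   │ │ │↓ ↰│↓│↱ ↓│
├─┬───╴ ├─╴ │ ╶─┤ │ │ ╷ ╵ │ ╷ │
│ │     │   │   │ │ │↓│↑ ↲│↑│↓│
│ ╵ ╶───┘ ╷ └─┐ ╵ │ ╵ └───┘ │ │
│         │   │   │  ↳ → → ↑│B│
└─────────┴───┴───┴─────────┴─┘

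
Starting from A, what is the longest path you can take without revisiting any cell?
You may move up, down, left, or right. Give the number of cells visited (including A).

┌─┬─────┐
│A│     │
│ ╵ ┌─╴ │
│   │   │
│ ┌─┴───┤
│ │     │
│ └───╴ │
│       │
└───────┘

Finding longest simple path using DFS:
Start: (0, 0)
Longest path visits 10 cells
Path: A → down → down → down → right → right → right → up → left → left

Solution:

┌─┬─────┐
│A│     │
│ ╵ ┌─╴ │
│↓  │   │
│ ┌─┴───┤
│↓│B ← ↰│
│ └───╴ │
│↳ → → ↑│
└───────┘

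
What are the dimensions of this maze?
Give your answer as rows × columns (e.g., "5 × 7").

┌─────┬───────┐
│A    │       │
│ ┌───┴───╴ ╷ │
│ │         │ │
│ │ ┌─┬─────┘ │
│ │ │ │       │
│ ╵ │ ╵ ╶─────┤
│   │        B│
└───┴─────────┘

Counting the maze dimensions:
Rows (vertical): 4
Columns (horizontal): 7
Dimensions: 4 × 7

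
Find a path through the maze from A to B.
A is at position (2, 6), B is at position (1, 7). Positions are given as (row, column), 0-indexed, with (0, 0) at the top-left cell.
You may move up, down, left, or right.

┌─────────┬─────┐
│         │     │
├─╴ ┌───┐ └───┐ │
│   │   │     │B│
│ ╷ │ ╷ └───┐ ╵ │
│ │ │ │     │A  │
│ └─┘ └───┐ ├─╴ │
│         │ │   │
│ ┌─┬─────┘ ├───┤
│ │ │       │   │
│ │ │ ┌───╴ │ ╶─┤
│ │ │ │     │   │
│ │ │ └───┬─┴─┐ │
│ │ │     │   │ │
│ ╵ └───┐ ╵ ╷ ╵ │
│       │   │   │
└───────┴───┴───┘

Finding the shortest path from (2, 6) to (1, 7):
Path length: 2 steps
Directions: right → up

Solution:

┌─────────┬─────┐
│         │     │
├─╴ ┌───┐ └───┐ │
│   │   │     │B│
│ ╷ │ ╷ └───┐ ╵ │
│ │ │ │     │A ↑│
│ └─┘ └───┐ ├─╴ │
│         │ │   │
│ ┌─┬─────┘ ├───┤
│ │ │       │   │
│ │ │ ┌───╴ │ ╶─┤
│ │ │ │     │   │
│ │ │ └───┬─┴─┐ │
│ │ │     │   │ │
│ ╵ └───┐ ╵ ╷ ╵ │
│       │   │   │
└───────┴───┴───┘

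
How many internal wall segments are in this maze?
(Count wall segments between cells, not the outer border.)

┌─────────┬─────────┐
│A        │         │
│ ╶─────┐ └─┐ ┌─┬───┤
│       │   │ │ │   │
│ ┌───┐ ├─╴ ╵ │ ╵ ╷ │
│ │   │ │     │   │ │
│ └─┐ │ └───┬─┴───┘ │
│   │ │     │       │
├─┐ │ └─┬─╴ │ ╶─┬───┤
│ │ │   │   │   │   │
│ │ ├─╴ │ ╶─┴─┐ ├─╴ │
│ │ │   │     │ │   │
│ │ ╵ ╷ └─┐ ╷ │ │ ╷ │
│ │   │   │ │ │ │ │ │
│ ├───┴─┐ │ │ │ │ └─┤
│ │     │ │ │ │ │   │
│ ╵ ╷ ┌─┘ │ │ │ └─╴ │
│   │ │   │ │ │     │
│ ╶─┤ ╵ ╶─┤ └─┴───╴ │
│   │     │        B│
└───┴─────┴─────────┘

Counting internal wall segments:
Total internal walls: 81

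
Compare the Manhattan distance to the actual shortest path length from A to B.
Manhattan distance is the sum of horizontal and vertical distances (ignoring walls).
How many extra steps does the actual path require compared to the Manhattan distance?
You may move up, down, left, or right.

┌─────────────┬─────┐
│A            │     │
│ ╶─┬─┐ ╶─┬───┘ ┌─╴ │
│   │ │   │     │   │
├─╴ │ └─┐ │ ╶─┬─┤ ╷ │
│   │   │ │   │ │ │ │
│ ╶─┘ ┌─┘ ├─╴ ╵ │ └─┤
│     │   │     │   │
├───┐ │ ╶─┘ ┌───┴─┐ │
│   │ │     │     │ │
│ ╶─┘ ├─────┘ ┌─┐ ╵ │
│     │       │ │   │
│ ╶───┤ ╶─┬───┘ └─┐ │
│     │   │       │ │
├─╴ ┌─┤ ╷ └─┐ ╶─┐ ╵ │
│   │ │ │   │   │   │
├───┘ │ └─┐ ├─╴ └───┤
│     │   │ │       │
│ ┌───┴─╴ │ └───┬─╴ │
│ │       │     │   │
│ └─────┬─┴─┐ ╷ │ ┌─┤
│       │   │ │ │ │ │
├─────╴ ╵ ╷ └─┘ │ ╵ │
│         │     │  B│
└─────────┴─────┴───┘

Manhattan distance: |11 - 0| + |9 - 0| = 20
Actual path length: 44
Extra steps: 44 - 20 = 24

Solution:

┌─────────────┬─────┐
│A → → ↓      │↱ → ↓│
│ ╶─┬─┐ ╶─┬───┘ ┌─╴ │
│   │ │↳ ↓│↱ → ↑│↓ ↲│
├─╴ │ └─┐ │ ╶─┬─┤ ╷ │
│   │   │↓│↑ ↰│ │↓│ │
│ ╶─┘ ┌─┘ ├─╴ ╵ │ └─┤
│     │↓ ↲│↱ ↑  │↳ ↓│
├───┐ │ ╶─┘ ┌───┴─┐ │
│   │ │↳ → ↑│     │↓│
│ ╶─┘ ├─────┘ ┌─┐ ╵ │
│     │       │ │  ↓│
│ ╶───┤ ╶─┬───┘ └─┐ │
│     │   │  ↓ ← ↰│↓│
├─╴ ┌─┤ ╷ └─┐ ╶─┐ ╵ │
│   │ │ │   │↳ ↓│↑ ↲│
├───┘ │ └─┐ ├─╴ └───┤
│     │   │ │  ↳ → ↓│
│ ┌───┴─╴ │ └───┬─╴ │
│ │       │     │↓ ↲│
│ └─────┬─┴─┐ ╷ │ ┌─┤
│       │   │ │ │↓│ │
├─────╴ ╵ ╷ └─┘ │ ╵ │
│         │     │↳ B│
└─────────┴─────┴───┘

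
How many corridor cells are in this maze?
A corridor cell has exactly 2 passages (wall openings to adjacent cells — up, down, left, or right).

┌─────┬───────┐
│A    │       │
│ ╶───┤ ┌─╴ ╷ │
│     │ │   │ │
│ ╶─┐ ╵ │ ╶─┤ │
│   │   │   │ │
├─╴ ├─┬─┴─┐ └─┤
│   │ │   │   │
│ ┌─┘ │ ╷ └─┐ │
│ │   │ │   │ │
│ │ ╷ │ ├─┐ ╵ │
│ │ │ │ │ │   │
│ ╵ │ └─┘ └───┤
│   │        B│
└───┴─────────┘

Counting cells with exactly 2 passages:
Total corridor cells: 39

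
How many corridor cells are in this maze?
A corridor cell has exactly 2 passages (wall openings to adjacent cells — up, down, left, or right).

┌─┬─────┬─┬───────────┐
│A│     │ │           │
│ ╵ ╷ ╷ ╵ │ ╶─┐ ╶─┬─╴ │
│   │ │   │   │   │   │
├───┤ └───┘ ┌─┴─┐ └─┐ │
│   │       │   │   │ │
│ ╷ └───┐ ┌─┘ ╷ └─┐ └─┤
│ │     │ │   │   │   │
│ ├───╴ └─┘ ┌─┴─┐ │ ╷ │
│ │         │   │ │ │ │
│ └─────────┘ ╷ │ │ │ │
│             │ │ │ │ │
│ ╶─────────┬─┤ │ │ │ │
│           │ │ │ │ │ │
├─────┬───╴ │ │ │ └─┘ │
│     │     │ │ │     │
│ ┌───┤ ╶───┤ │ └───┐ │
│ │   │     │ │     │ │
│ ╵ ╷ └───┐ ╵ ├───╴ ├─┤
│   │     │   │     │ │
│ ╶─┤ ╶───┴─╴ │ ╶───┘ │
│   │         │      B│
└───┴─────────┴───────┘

Counting cells with exactly 2 passages:
Total corridor cells: 95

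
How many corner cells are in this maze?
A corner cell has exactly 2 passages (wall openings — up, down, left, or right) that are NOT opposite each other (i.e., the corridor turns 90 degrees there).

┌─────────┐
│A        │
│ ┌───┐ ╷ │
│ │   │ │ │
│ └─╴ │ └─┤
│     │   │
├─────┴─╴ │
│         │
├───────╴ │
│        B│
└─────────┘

Counting corner cells (2 non-opposite passages):
Total corners: 8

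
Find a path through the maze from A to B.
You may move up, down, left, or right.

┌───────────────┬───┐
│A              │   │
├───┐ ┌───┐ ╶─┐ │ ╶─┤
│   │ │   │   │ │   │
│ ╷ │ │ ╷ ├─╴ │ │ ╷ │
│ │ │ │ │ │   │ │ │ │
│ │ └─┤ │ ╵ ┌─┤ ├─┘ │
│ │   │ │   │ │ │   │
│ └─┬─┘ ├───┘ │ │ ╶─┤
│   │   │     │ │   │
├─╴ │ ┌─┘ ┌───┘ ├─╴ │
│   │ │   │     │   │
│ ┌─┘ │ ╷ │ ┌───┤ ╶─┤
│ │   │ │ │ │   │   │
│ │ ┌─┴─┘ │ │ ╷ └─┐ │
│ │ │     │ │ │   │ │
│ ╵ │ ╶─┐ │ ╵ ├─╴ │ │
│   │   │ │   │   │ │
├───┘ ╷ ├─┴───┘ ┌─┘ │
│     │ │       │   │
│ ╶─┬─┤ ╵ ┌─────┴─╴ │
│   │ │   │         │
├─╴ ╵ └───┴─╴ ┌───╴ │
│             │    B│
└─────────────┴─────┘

Finding the shortest path through the maze:
Path length: 50 steps
Directions: right → right → right → right → right → right → right → down → down → down → down → down → left → left → down → down → down → right → up → up → right → down → right → down → left → down → left → left → left → down → left → up → up → left → down → left → left → down → right → down → right → right → right → right → right → up → right → right → right → down

Solution:

┌───────────────┬───┐
│A → → → → → → ↓│   │
├───┐ ┌───┐ ╶─┐ │ ╶─┤
│   │ │   │   │↓│   │
│ ╷ │ │ ╷ ├─╴ │ │ ╷ │
│ │ │ │ │ │   │↓│ │ │
│ │ └─┤ │ ╵ ┌─┤ ├─┘ │
│ │   │ │   │ │↓│   │
│ └─┬─┘ ├───┘ │ │ ╶─┤
│   │   │     │↓│   │
├─╴ │ ┌─┘ ┌───┘ ├─╴ │
│   │ │   │↓ ← ↲│   │
│ ┌─┘ │ ╷ │ ┌───┤ ╶─┤
│ │   │ │ │↓│↱ ↓│   │
│ │ ┌─┴─┘ │ │ ╷ └─┐ │
│ │ │     │↓│↑│↳ ↓│ │
│ ╵ │ ╶─┐ │ ╵ ├─╴ │ │
│   │↓ ↰│ │↳ ↑│↓ ↲│ │
├───┘ ╷ ├─┴───┘ ┌─┘ │
│↓ ← ↲│↑│↓ ← ← ↲│   │
│ ╶─┬─┤ ╵ ┌─────┴─╴ │
│↳ ↓│ │↑ ↲│  ↱ → → ↓│
├─╴ ╵ └───┴─╴ ┌───╴ │
│  ↳ → → → → ↑│    B│
└─────────────┴─────┘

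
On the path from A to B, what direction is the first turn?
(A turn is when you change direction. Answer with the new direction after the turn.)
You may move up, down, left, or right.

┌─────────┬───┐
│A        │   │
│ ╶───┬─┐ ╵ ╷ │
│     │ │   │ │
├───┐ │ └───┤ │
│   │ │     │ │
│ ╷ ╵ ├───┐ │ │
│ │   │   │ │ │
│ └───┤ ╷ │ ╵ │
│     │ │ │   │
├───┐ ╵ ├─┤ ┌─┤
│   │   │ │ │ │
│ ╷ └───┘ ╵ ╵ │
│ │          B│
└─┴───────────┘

Directions: right, right, right, right, down, right, up, right, down, down, down, down, left, down, down, right
First turn direction: down

Solution:

┌─────────┬───┐
│A → → → ↓│↱ ↓│
│ ╶───┬─┐ ╵ ╷ │
│     │ │↳ ↑│↓│
├───┐ │ └───┤ │
│   │ │     │↓│
│ ╷ ╵ ├───┐ │ │
│ │   │   │ │↓│
│ └───┤ ╷ │ ╵ │
│     │ │ │↓ ↲│
├───┐ ╵ ├─┤ ┌─┤
│   │   │ │↓│ │
│ ╷ └───┘ ╵ ╵ │
│ │        ↳ B│
└─┴───────────┘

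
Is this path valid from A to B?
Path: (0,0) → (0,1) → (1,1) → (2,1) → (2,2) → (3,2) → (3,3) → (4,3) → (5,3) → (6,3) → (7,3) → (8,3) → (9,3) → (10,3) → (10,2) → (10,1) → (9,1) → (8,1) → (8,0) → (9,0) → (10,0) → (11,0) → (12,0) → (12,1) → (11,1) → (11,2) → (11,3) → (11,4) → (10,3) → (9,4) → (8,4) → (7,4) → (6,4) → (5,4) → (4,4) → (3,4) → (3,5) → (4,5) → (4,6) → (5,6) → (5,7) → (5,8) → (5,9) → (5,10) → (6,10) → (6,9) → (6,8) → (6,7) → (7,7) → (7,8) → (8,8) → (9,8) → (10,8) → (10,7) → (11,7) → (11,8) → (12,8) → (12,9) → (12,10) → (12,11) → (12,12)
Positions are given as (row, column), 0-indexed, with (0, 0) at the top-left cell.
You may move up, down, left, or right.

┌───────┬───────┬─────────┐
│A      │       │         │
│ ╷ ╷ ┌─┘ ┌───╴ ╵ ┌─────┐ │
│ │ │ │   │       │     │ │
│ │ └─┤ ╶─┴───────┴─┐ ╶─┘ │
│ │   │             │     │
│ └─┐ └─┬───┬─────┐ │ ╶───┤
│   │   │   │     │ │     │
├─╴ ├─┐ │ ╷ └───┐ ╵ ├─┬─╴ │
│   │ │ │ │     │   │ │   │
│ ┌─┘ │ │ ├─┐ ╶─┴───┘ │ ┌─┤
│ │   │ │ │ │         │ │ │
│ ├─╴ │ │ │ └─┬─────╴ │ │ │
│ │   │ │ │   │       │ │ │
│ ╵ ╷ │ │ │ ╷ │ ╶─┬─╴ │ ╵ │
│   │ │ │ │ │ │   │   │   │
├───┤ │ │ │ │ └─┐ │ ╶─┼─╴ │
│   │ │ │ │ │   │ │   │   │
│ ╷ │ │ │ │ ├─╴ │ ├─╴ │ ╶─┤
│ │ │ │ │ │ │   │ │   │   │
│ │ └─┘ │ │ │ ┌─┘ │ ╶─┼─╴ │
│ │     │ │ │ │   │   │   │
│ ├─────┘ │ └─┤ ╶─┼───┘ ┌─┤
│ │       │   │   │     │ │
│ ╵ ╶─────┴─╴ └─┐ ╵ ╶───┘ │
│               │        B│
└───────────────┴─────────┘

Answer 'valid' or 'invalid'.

Checking path validity:
Result: Invalid move at step 28: cannot move from (11, 4) to (10, 3).

invalid

Correct solution:

┌───────┬───────┬─────────┐
│A ↓    │       │         │
│ ╷ ╷ ┌─┘ ┌───╴ ╵ ┌─────┐ │
│ │↓│ │   │       │     │ │
│ │ └─┤ ╶─┴───────┴─┐ ╶─┘ │
│ │↳ ↓│             │     │
│ └─┐ └─┬───┬─────┐ │ ╶───┤
│   │↳ ↓│↱ ↓│     │ │     │
├─╴ ├─┐ │ ╷ └───┐ ╵ ├─┬─╴ │
│   │ │↓│↑│↳ ↓  │   │ │   │
│ ┌─┘ │ │ ├─┐ ╶─┴───┘ │ ┌─┤
│ │   │↓│↑│ │↳ → → → ↓│ │ │
│ ├─╴ │ │ │ └─┬─────╴ │ │ │
│ │   │↓│↑│   │↓ ← ← ↲│ │ │
│ ╵ ╷ │ │ │ ╷ │ ╶─┬─╴ │ ╵ │
│   │ │↓│↑│ │ │↳ ↓│   │   │
├───┤ │ │ │ │ └─┐ │ ╶─┼─╴ │
│↓ ↰│ │↓│↑│ │   │↓│   │   │
│ ╷ │ │ │ │ ├─╴ │ ├─╴ │ ╶─┤
│↓│↑│ │↓│↑│ │   │↓│   │   │
│ │ └─┘ │ │ │ ┌─┘ │ ╶─┼─╴ │
│↓│↑ ← ↲│↑│ │ │↓ ↲│   │   │
│ ├─────┘ │ └─┤ ╶─┼───┘ ┌─┤
│↓│↱ → → ↑│   │↳ ↓│     │ │
│ ╵ ╶─────┴─╴ └─┐ ╵ ╶───┘ │
│↳ ↑            │↳ → → → B│
└───────────────┴─────────┘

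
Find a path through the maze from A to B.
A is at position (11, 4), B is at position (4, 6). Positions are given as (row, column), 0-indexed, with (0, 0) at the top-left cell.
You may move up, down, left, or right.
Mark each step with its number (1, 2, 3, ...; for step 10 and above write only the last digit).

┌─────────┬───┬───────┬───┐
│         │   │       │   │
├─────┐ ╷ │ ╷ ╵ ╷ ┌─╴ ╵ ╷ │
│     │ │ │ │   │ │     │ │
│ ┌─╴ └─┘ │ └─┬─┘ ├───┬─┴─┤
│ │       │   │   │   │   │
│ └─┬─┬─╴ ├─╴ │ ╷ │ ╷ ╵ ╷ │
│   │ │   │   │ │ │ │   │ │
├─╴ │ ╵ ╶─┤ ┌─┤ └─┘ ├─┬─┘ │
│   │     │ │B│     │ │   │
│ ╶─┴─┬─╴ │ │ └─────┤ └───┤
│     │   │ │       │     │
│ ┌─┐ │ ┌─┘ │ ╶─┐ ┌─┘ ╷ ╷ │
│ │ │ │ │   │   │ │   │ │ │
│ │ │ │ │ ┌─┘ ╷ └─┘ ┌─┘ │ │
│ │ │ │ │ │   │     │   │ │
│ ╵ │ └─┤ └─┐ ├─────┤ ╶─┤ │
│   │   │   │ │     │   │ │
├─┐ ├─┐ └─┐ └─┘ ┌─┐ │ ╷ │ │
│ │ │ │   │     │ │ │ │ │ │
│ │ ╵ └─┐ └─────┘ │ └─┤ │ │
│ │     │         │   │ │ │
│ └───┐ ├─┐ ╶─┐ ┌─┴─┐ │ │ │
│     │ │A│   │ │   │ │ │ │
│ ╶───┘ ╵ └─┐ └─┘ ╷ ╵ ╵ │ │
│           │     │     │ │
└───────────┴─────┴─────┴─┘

Finding the shortest path from (11, 4) to (4, 6):
Path length: 51 steps
Directions: down → left → up → up → left → left → up → up → left → up → up → up → right → right → down → down → down → right → down → right → down → right → down → right → down → right → right → up → right → down → right → right → up → up → up → up → left → up → right → up → up → left → down → left → down → left → left → up → left → up → up

Solution:

┌─────────┬───┬───────┬───┐
│         │   │       │   │
├─────┐ ╷ │ ╷ ╵ ╷ ┌─╴ ╵ ╷ │
│     │ │ │ │   │ │     │ │
│ ┌─╴ └─┘ │ └─┬─┘ ├───┬─┴─┤
│ │       │   │   │   │   │
│ └─┬─┬─╴ ├─╴ │ ╷ │ ╷ ╵ ╷ │
│   │ │   │   │ │ │ │   │ │
├─╴ │ ╵ ╶─┤ ┌─┤ └─┘ ├─┬─┘ │
│   │     │ │B│     │ │   │
│ ╶─┴─┬─╴ │ │ └─────┤ └───┤
│2 3 4│   │ │0      │2 1  │
│ ┌─┐ │ ┌─┘ │ ╶─┐ ┌─┘ ╷ ╷ │
│1│ │5│ │   │9 8│ │4 3│0│ │
│ │ │ │ │ ┌─┘ ╷ └─┘ ┌─┘ │ │
│0│ │6│ │ │   │7 6 5│8 9│ │
│ ╵ │ └─┤ └─┐ ├─────┤ ╶─┤ │
│9 8│7 8│   │ │     │7 6│ │
├─┐ ├─┐ └─┐ └─┘ ┌─┐ │ ╷ │ │
│ │7│ │9 0│     │ │ │ │5│ │
│ │ ╵ └─┐ └─────┘ │ └─┤ │ │
│ │6 5 4│1 2      │   │4│ │
│ └───┐ ├─┐ ╶─┐ ┌─┴─┐ │ │ │
│     │3│A│3 4│ │8 9│ │3│ │
│ ╶───┘ ╵ └─┐ └─┘ ╷ ╵ ╵ │ │
│      2 1  │5 6 7│0 1 2│ │
└───────────┴─────┴─────┴─┘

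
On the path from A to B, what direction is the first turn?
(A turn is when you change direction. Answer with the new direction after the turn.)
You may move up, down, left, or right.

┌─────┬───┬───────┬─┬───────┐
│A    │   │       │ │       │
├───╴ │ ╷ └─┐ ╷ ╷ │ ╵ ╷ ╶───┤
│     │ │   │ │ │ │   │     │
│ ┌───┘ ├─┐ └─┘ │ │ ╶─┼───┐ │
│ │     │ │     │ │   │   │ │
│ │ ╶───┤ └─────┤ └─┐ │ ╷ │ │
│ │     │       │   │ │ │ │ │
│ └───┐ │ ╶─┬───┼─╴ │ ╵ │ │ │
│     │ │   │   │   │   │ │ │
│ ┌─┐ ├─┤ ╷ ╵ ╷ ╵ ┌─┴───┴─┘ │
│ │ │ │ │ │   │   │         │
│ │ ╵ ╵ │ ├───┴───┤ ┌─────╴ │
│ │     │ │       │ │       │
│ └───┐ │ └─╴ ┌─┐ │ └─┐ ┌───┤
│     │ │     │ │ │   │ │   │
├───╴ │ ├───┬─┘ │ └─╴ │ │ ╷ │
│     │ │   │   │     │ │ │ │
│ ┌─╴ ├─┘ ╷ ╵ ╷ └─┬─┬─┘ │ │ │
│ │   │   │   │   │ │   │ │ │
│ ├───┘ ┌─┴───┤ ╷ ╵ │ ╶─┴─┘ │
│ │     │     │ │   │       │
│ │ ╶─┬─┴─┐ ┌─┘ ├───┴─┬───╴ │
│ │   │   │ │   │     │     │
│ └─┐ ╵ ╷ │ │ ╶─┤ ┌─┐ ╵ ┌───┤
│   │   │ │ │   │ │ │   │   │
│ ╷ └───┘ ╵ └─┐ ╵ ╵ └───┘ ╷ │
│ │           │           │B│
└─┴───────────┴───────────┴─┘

Directions: right, right, down, left, left, down, down, down, down, down, down, right, right, down, left, left, down, down, down, down, right, down, right, right, right, up, up, left, down, left, up, left, up, right, right, up, right, up, right, down, right, up, right, down, down, down, left, down, right, down, right, right, right, right, right, up, right, down
First turn direction: down

Solution:

┌─────┬───┬───────┬─┬───────┐
│A → ↓│   │       │ │       │
├───╴ │ ╷ └─┐ ╷ ╷ │ ╵ ╷ ╶───┤
│↓ ← ↲│ │   │ │ │ │   │     │
│ ┌───┘ ├─┐ └─┘ │ │ ╶─┼───┐ │
│↓│     │ │     │ │   │   │ │
│ │ ╶───┤ └─────┤ └─┐ │ ╷ │ │
│↓│     │       │   │ │ │ │ │
│ └───┐ │ ╶─┬───┼─╴ │ ╵ │ │ │
│↓    │ │   │   │   │   │ │ │
│ ┌─┐ ├─┤ ╷ ╵ ╷ ╵ ┌─┴───┴─┘ │
│↓│ │ │ │ │   │   │         │
│ │ ╵ ╵ │ ├───┴───┤ ┌─────╴ │
│↓│     │ │       │ │       │
│ └───┐ │ └─╴ ┌─┐ │ └─┐ ┌───┤
│↳ → ↓│ │     │ │ │   │ │   │
├───╴ │ ├───┬─┘ │ └─╴ │ │ ╷ │
│↓ ← ↲│ │↱ ↓│↱ ↓│     │ │ │ │
│ ┌─╴ ├─┘ ╷ ╵ ╷ └─┬─┬─┘ │ │ │
│↓│   │↱ ↑│↳ ↑│↓  │ │   │ │ │
│ ├───┘ ┌─┴───┤ ╷ ╵ │ ╶─┴─┘ │
│↓│↱ → ↑│     │↓│   │       │
│ │ ╶─┬─┴─┐ ┌─┘ ├───┴─┬───╴ │
│↓│↑ ↰│↓ ↰│ │↓ ↲│     │     │
│ └─┐ ╵ ╷ │ │ ╶─┤ ┌─┐ ╵ ┌───┤
│↳ ↓│↑ ↲│↑│ │↳ ↓│ │ │   │↱ ↓│
│ ╷ └───┘ ╵ └─┐ ╵ ╵ └───┘ ╷ │
│ │↳ → → ↑    │↳ → → → → ↑│B│
└─┴───────────┴───────────┴─┘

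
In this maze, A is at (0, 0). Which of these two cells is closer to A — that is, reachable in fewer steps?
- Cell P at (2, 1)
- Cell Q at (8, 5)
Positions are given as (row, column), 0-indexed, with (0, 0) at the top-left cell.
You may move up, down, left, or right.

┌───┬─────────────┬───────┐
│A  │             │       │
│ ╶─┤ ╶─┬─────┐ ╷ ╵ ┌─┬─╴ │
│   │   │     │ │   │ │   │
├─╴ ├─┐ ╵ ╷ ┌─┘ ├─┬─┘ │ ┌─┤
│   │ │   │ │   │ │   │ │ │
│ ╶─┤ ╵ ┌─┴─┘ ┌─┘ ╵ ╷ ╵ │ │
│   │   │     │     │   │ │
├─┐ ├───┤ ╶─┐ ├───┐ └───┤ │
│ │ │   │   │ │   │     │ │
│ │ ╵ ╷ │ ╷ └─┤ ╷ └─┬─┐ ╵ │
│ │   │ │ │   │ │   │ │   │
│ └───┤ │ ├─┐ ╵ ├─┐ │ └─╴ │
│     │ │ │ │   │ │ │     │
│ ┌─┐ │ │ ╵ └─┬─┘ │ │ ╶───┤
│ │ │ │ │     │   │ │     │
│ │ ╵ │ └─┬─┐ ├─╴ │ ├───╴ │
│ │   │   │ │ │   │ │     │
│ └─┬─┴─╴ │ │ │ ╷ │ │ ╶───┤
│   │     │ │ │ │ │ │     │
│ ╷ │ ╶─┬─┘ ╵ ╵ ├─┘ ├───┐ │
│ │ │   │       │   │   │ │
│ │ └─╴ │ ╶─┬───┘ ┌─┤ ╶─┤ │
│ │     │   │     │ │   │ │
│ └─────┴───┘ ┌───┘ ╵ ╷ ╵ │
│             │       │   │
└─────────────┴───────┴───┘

Shortest path A → P at (2, 1): 3 steps
Shortest path A → Q at (8, 5): 67 steps

P is closer (3 steps vs 67 steps).

Path to P:

┌───┬─────────────┬───────┐
│A  │             │       │
│ ╶─┤ ╶─┬─────┐ ╷ ╵ ┌─┬─╴ │
│↳ ↓│   │     │ │   │ │   │
├─╴ ├─┐ ╵ ╷ ┌─┘ ├─┬─┘ │ ┌─┤
│  P│ │   │ │   │ │   │ │ │
│ ╶─┤ ╵ ┌─┴─┘ ┌─┘ ╵ ╷ ╵ │ │
│   │   │     │     │   │ │
├─┐ ├───┤ ╶─┐ ├───┐ └───┤ │
│ │ │   │   │ │   │     │ │
│ │ ╵ ╷ │ ╷ └─┤ ╷ └─┬─┐ ╵ │
│ │   │ │ │   │ │   │ │   │
│ └───┤ │ ├─┐ ╵ ├─┐ │ └─╴ │
│     │ │ │ │   │ │ │     │
│ ┌─┐ │ │ ╵ └─┬─┘ │ │ ╶───┤
│ │ │ │ │     │   │ │     │
│ │ ╵ │ └─┬─┐ ├─╴ │ ├───╴ │
│ │   │   │ │ │   │ │     │
│ └─┬─┴─╴ │ │ │ ╷ │ │ ╶───┤
│   │     │ │ │ │ │ │     │
│ ╷ │ ╶─┬─┘ ╵ ╵ ├─┘ ├───┐ │
│ │ │   │       │   │   │ │
│ │ └─╴ │ ╶─┬───┘ ┌─┤ ╶─┤ │
│ │     │   │     │ │   │ │
│ └─────┴───┘ ┌───┘ ╵ ╷ ╵ │
│             │       │   │
└─────────────┴───────┴───┘

Path to Q:

┌───┬─────────────┬───────┐
│A  │             │       │
│ ╶─┤ ╶─┬─────┐ ╷ ╵ ┌─┬─╴ │
│↳ ↓│   │     │ │   │ │   │
├─╴ ├─┐ ╵ ╷ ┌─┘ ├─┬─┘ │ ┌─┤
│↓ ↲│ │   │ │   │ │   │ │ │
│ ╶─┤ ╵ ┌─┴─┘ ┌─┘ ╵ ╷ ╵ │ │
│↳ ↓│   │     │     │   │ │
├─┐ ├───┤ ╶─┐ ├───┐ └───┤ │
│ │↓│↱ ↓│↓ ↰│ │↓ ↰│     │ │
│ │ ╵ ╷ │ ╷ └─┤ ╷ └─┬─┐ ╵ │
│ │↳ ↑│↓│↓│↑ ↰│↓│↑ ↰│ │   │
│ └───┤ │ ├─┐ ╵ ├─┐ │ └─╴ │
│     │↓│↓│ │↑ ↲│ │↑│     │
│ ┌─┐ │ │ ╵ └─┬─┘ │ │ ╶───┤
│ │ │ │↓│↳ → ↓│   │↑│     │
│ │ ╵ │ └─┬─┐ ├─╴ │ ├───╴ │
│ │   │↳ ↓│Q│↓│   │↑│     │
│ └─┬─┴─╴ │ │ │ ╷ │ │ ╶───┤
│↓ ↰│↓ ← ↲│↑│↓│ │ │↑│     │
│ ╷ │ ╶─┬─┘ ╵ ╵ ├─┘ ├───┐ │
│↓│↑│↳ ↓│  ↑ ↲  │↱ ↑│   │ │
│ │ └─╴ │ ╶─┬───┘ ┌─┤ ╶─┤ │
│↓│↑ ← ↲│   │↱ → ↑│ │   │ │
│ └─────┴───┘ ┌───┘ ╵ ╷ ╵ │
│↳ → → → → → ↑│       │   │
└─────────────┴───────┴───┘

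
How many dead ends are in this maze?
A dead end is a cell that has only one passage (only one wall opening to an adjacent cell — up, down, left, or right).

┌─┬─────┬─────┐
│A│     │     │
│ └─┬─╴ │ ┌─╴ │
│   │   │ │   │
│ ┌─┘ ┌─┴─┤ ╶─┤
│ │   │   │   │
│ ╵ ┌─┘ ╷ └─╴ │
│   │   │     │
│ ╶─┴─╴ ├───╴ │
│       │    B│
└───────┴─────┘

Checking each cell for number of passages:

Dead ends found at positions:
  (0, 0)
  (0, 1)
  (1, 1)
  (1, 4)
  (3, 2)
  (4, 4)
Total dead ends: 6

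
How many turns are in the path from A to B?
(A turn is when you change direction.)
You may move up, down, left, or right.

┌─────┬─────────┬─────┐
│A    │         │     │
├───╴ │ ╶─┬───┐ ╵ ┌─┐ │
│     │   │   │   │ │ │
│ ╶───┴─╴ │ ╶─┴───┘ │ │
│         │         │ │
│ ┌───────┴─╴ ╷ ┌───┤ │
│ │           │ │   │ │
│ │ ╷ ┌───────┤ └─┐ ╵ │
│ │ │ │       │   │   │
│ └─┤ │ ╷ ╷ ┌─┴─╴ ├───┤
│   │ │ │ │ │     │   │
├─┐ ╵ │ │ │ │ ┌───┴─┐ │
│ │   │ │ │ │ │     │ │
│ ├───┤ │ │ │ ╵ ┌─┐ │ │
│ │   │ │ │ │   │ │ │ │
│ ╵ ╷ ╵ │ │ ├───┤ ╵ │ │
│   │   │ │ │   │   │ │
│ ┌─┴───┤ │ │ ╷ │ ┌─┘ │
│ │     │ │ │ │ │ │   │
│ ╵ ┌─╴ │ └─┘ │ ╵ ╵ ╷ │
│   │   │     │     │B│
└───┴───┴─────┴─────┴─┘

Directions: right, right, down, left, left, down, down, down, down, right, down, right, up, up, up, right, right, right, right, up, right, down, down, right, down, left, left, down, down, right, up, right, right, down, down, left, down, down, right, up, right, down
Number of turns: 25

Solution:

┌─────┬─────────┬─────┐
│A → ↓│         │     │
├───╴ │ ╶─┬───┐ ╵ ┌─┐ │
│↓ ← ↲│   │   │   │ │ │
│ ╶───┴─╴ │ ╶─┴───┘ │ │
│↓        │  ↱ ↓    │ │
│ ┌───────┴─╴ ╷ ┌───┤ │
│↓│  ↱ → → → ↑│↓│   │ │
│ │ ╷ ┌───────┤ └─┐ ╵ │
│↓│ │↑│       │↳ ↓│   │
│ └─┤ │ ╷ ╷ ┌─┴─╴ ├───┤
│↳ ↓│↑│ │ │ │↓ ← ↲│   │
├─┐ ╵ │ │ │ │ ┌───┴─┐ │
│ │↳ ↑│ │ │ │↓│↱ → ↓│ │
│ ├───┤ │ │ │ ╵ ┌─┐ │ │
│ │   │ │ │ │↳ ↑│ │↓│ │
│ ╵ ╷ ╵ │ │ ├───┤ ╵ │ │
│   │   │ │ │   │↓ ↲│ │
│ ┌─┴───┤ │ │ ╷ │ ┌─┘ │
│ │     │ │ │ │ │↓│↱ ↓│
│ ╵ ┌─╴ │ └─┘ │ ╵ ╵ ╷ │
│   │   │     │  ↳ ↑│B│
└───┴───┴─────┴─────┴─┘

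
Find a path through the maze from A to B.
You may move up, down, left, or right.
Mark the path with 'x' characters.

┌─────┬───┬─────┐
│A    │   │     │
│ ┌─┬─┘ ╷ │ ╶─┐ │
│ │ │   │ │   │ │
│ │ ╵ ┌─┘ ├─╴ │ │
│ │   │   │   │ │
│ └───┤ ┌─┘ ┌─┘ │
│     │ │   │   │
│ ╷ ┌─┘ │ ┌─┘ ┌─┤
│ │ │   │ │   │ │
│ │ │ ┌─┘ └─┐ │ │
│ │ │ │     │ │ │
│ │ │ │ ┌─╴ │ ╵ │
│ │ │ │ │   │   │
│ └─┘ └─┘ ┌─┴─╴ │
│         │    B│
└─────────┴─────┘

Finding the shortest path through the maze:
Path length: 34 steps
Directions: down → down → down → down → down → down → down → right → right → right → right → up → right → up → left → up → up → right → up → right → up → left → up → right → right → down → down → down → left → down → down → down → right → down

Solution:

┌─────┬───┬─────┐
│A    │   │x x x│
│ ┌─┬─┘ ╷ │ ╶─┐ │
│x│ │   │ │x x│x│
│ │ ╵ ┌─┘ ├─╴ │ │
│x│   │   │x x│x│
│ └───┤ ┌─┘ ┌─┘ │
│x    │ │x x│x x│
│ ╷ ┌─┘ │ ┌─┘ ┌─┤
│x│ │   │x│  x│ │
│ │ │ ┌─┘ └─┐ │ │
│x│ │ │  x x│x│ │
│ │ │ │ ┌─╴ │ ╵ │
│x│ │ │ │x x│x x│
│ └─┘ └─┘ ┌─┴─╴ │
│x x x x x│    B│
└─────────┴─────┘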